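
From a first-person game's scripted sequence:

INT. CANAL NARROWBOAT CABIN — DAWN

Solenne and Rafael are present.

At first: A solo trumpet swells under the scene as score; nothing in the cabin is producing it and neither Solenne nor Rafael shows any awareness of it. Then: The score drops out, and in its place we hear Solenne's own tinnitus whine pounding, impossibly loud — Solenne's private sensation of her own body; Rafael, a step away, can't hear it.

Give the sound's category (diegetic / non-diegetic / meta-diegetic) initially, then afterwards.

non-diegetic, meta-diegetic

Initially: underscore with no in-world source, inaudible to the characters → non-diegetic.
Afterwards: the body sound is Solenne's subjective perception alone — Rafael can't hear it → meta-diegetic.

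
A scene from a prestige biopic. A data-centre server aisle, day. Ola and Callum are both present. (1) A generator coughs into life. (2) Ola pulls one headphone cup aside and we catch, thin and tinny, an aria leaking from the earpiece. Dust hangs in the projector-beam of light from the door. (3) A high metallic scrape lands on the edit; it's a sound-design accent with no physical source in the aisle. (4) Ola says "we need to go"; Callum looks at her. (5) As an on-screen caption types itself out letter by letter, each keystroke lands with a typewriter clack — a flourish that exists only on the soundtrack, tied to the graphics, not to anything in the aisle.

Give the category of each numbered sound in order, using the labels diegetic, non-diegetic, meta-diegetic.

(1) is diegetic: the sound comes from a generator physically present in the location.
(2) is diegetic: the headphones are an on-screen source.
Sound (3): it's a sound-design accent with no in-world source; no one in the scene can hear it, so non-diegetic.
(4) is diegetic: on-screen dialogue — Ola speaks and Callum is there to hear.
Sound (5): the caption isn't part of the story world, so neither is the sound tied to it, so non-diegetic.

diegetic, diegetic, non-diegetic, diegetic, non-diegetic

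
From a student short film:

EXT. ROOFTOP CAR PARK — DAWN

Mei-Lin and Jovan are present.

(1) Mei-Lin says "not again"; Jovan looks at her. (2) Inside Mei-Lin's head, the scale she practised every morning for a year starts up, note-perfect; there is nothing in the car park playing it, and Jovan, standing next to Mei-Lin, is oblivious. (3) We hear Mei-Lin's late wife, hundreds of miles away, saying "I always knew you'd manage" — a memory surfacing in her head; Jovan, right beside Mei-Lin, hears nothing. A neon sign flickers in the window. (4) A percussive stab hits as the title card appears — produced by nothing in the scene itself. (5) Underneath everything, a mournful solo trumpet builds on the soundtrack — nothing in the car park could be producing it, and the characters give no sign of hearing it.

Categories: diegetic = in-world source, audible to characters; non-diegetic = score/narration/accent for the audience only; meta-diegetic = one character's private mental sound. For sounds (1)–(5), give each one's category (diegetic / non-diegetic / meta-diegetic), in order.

Sound (1): on-screen dialogue — Mei-Lin speaks and Jovan is there to hear, so diegetic.
Sound (2): the music is a memory playing inside Mei-Lin's mind alone; no real-world source, Jovan can't hear it, so meta-diegetic.
(3) the voice is a memory playing only inside Mei-Lin's mind; Jovan can't hear it → meta-diegetic.
(4) is non-diegetic: an editorial stinger — it belongs to the cut, not the story world.
Sound (5): score with no on-screen or off-screen source; it exists for the audience alone, so non-diegetic.

diegetic, meta-diegetic, meta-diegetic, non-diegetic, non-diegetic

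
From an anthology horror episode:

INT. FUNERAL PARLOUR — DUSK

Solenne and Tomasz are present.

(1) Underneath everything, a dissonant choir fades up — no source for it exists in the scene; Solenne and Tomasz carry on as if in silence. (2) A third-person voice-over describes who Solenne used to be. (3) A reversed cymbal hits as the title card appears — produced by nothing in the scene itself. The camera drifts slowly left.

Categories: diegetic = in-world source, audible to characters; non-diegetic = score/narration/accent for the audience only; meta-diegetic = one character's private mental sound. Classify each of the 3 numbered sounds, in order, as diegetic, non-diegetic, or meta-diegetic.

non-diegetic, non-diegetic, non-diegetic

Sound (1): score with no on-screen or off-screen source; it exists for the audience alone, so non-diegetic.
Sound (2): the narrator exists outside the story world, addressing only the audience, so non-diegetic.
Sound (3): an editorial stinger — it belongs to the cut, not the story world, so non-diegetic.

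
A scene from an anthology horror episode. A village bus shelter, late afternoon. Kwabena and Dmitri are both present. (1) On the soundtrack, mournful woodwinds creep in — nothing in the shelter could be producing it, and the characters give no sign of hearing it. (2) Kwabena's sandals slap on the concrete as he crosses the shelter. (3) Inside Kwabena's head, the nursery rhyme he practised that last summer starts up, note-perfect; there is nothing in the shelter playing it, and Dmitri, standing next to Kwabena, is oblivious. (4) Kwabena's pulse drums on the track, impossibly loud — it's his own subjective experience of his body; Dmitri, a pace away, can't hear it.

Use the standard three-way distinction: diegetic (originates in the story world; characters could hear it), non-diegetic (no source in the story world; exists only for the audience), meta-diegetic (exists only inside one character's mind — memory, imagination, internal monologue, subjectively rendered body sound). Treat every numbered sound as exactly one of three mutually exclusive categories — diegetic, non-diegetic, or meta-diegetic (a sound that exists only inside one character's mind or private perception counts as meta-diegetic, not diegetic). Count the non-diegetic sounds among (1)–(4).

1

Sound (1): nothing in the shelter produces it and the characters don't hear it — pure soundtrack, so non-diegetic.
Sound (2): Kwabena's footsteps are produced in the story world, so diegetic.
Sound (3): remembered music, private to Kwabena — Dmitri is oblivious because it isn't in the room, so meta-diegetic.
Sound (4): a subjective body sound — Kwabena's private perception, inaudible to Dmitri, so meta-diegetic.
So 1 of the 4 is non-diegetic: (1).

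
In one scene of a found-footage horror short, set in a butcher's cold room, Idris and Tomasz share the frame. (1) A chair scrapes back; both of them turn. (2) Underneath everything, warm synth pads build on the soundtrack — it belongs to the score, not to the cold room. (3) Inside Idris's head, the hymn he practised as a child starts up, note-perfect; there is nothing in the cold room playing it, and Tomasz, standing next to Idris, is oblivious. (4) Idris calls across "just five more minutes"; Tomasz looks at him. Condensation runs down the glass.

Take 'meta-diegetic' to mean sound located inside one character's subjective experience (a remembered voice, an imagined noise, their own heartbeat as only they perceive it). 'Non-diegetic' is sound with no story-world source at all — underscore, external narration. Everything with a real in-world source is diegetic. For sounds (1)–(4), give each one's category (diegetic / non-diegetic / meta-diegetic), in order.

Sound (1): an in-world source (a chair); characters could hear it, so diegetic.
(2) is non-diegetic: nothing in the cold room produces it and the characters don't hear it — pure soundtrack.
Sound (3): remembered music, private to Idris — Tomasz is oblivious because it isn't in the room, so meta-diegetic.
(4) on-screen dialogue — Idris speaks and Tomasz is there to hear → diegetic.

diegetic, non-diegetic, meta-diegetic, diegetic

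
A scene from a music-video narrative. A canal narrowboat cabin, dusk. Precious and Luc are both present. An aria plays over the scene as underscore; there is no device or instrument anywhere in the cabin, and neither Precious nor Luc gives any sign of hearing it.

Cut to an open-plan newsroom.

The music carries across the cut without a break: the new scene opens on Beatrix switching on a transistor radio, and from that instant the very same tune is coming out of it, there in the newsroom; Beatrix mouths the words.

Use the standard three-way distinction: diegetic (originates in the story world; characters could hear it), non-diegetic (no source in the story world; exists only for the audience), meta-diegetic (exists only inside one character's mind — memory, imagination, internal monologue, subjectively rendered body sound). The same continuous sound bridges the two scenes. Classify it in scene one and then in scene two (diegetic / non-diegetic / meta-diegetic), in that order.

Scene one: there's no in-world source anywhere and no character hears it — underscore for the audience only → non-diegetic.
Scene two: once Beatrix turns on a transistor radio, the music has a real source in the story world and Beatrix reacts to it → diegetic.

non-diegetic, diegetic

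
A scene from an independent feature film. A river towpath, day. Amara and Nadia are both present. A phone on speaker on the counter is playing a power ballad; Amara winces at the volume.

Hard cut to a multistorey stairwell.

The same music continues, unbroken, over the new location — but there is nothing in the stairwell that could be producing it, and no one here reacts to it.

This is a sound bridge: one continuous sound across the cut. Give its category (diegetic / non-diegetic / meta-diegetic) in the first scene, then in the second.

diegetic, non-diegetic

Scene one: a phone on speaker is an on-screen source and Amara reacts to it → diegetic.
Scene two: there is no source in the stairwell and no one hears it — it's now underscore → non-diegetic.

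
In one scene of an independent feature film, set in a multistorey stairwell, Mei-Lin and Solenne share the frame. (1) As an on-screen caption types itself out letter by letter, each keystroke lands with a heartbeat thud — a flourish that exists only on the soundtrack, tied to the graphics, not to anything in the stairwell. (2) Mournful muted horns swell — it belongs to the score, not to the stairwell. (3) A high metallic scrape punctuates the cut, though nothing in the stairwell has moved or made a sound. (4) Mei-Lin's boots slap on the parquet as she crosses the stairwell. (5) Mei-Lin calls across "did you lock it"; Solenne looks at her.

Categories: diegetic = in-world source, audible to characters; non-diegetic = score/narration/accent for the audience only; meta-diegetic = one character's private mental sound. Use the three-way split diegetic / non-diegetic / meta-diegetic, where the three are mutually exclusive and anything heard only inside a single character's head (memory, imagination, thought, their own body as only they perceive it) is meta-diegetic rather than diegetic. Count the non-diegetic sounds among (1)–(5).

3

(1) sound married to a title/caption — outside the diegesis by definition → non-diegetic.
(2) is non-diegetic: score with no on-screen or off-screen source; it exists for the audience alone.
Sound (3): it's a sound-design accent with no in-world source; no one in the scene can hear it, so non-diegetic.
Sound (4): a character's body making contact with the set — an in-world sound, so diegetic.
(5) spoken by a character present in the story world → diegetic.
Non-diegetic: (1), (2), (3) — that's 3.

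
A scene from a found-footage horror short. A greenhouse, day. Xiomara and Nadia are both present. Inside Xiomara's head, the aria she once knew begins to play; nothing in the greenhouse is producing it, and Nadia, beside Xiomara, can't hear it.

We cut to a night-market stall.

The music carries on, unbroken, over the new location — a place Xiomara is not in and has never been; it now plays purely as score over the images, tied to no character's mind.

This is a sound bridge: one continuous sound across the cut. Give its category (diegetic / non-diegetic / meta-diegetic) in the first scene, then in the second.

Scene one: the music exists only inside Xiomara's mind; Nadia can't hear it → meta-diegetic.
Scene two: it's detached from Xiomara entirely and plays over unrelated images with no in-world source — conventional underscore → non-diegetic.

meta-diegetic, non-diegetic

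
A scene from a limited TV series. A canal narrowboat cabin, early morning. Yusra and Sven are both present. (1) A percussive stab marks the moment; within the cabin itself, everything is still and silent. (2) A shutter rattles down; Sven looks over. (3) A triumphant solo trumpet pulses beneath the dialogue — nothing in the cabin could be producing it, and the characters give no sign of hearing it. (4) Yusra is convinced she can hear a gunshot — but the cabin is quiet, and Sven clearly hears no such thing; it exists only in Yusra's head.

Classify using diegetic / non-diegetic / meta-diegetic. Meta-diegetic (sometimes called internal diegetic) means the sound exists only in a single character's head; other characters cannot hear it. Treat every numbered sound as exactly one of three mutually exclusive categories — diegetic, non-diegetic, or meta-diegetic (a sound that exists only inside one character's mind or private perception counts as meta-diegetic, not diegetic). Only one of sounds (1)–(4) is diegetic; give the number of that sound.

2

Sound (1): nothing in the scene produces it; it's an accent added for the audience, so non-diegetic.
(2) is diegetic: an in-world source (a shutter); characters could hear it.
Sound (3): nothing in the cabin produces it and the characters don't hear it — pure soundtrack, so non-diegetic.
(4) is meta-diegetic: the sound is imagined by Yusra; nothing in the story world is producing it and Sven can't hear it.
Only (2) is diegetic.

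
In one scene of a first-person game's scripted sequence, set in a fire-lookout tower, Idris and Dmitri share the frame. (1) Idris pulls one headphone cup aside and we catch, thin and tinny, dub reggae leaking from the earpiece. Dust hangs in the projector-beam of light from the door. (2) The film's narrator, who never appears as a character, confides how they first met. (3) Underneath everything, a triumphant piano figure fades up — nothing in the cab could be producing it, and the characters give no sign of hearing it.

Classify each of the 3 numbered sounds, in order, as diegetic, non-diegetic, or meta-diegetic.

diegetic, non-diegetic, non-diegetic

Sound (1): the earpiece is a real device on Idris's head — source music, so diegetic.
(2) is non-diegetic: commentary laid over the scene from outside the fiction.
Sound (3): nothing in the cab produces it and the characters don't hear it — pure soundtrack, so non-diegetic.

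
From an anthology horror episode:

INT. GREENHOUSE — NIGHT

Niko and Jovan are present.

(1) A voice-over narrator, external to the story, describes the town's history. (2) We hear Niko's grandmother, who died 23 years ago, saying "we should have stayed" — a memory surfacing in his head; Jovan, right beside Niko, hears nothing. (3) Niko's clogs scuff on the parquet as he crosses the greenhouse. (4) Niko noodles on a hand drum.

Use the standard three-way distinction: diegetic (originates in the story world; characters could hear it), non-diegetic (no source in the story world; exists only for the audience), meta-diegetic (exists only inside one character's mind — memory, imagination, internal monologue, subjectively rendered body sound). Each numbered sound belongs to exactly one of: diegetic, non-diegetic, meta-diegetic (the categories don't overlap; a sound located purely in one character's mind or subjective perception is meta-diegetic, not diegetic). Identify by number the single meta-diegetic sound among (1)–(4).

(1) is non-diegetic: the narrator exists outside the story world, addressing only the audience.
(2) is meta-diegetic: it's Niko's recollection rendered as sound; the other character can't hear it.
(3) is diegetic: a character's body making contact with the set — an in-world sound.
(4) Niko is producing the music live, in the story world → diegetic.
Only (2) is meta-diegetic.

2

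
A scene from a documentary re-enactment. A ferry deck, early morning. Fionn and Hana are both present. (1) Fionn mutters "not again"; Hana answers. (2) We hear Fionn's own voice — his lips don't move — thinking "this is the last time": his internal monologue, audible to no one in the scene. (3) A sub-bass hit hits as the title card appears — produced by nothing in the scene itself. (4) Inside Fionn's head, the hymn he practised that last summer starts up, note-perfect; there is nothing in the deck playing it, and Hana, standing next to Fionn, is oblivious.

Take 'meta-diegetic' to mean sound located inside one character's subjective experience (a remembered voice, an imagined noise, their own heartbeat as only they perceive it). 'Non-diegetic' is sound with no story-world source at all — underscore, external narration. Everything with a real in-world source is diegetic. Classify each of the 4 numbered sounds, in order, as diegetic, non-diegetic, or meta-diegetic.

diegetic, meta-diegetic, non-diegetic, meta-diegetic

Sound (1): Fionn is a character speaking aloud in the scene, so diegetic.
(2) it's Fionn's unspoken thought, heard only by the audience via his subjectivity → meta-diegetic.
(3) an editorial stinger — it belongs to the cut, not the story world → non-diegetic.
(4) is meta-diegetic: it lives in Fionn's subjectivity, not in the deck.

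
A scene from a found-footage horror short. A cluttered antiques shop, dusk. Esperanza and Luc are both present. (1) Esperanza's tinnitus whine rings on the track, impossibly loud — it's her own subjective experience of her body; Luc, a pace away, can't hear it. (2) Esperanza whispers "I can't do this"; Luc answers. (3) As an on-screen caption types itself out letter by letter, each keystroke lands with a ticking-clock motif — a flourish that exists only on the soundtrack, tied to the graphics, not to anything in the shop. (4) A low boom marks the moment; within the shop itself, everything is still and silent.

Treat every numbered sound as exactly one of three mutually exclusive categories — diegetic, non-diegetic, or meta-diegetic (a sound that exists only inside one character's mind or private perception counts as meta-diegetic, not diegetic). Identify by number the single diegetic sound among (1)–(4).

(1) it's Esperanza's internal bodily sensation rendered as sound; only Esperanza 'hears' it → meta-diegetic.
Sound (2): on-screen dialogue — Esperanza speaks and Luc is there to hear, so diegetic.
(3) is non-diegetic: it accompanies on-screen graphics, not anything inside the story world.
(4) is non-diegetic: nothing in the scene produces it; it's an accent added for the audience.
Only (2) is diegetic.

2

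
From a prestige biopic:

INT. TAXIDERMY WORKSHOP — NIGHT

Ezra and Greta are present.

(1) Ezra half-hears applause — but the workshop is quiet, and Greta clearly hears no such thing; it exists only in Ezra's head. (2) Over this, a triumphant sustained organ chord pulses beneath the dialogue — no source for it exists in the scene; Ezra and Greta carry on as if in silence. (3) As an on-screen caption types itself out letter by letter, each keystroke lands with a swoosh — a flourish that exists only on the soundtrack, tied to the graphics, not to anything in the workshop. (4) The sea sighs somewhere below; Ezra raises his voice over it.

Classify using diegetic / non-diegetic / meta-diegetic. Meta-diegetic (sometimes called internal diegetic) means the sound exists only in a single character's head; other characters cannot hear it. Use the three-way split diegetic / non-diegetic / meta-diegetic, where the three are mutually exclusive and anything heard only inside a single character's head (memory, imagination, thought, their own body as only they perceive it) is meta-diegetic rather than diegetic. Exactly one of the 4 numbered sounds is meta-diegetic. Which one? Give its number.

Sound (1): the sound is imagined by Ezra; nothing in the story world is producing it and Greta can't hear it, so meta-diegetic.
Sound (2): score with no on-screen or off-screen source; it exists for the audience alone, so non-diegetic.
(3) it accompanies on-screen graphics, not anything inside the story world → non-diegetic.
(4) the sea is part of the location's real environment → diegetic.
Only (1) is meta-diegetic.

1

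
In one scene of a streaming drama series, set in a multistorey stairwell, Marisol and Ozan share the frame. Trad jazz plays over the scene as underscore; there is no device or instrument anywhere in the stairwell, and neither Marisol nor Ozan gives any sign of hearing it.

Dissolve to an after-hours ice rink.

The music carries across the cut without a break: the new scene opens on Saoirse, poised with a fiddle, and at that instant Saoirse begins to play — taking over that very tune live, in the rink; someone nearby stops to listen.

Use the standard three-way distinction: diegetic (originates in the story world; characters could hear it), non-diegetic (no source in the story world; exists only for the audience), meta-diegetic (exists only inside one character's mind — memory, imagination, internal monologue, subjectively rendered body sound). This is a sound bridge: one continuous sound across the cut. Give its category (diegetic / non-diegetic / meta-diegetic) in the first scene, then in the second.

non-diegetic, diegetic

Scene one: there's no in-world source anywhere and no character hears it — underscore for the audience only → non-diegetic.
Scene two: from the moment Saoirse starts playing, the tune is being performed on a fiddle inside the story world and another character hears it → diegetic.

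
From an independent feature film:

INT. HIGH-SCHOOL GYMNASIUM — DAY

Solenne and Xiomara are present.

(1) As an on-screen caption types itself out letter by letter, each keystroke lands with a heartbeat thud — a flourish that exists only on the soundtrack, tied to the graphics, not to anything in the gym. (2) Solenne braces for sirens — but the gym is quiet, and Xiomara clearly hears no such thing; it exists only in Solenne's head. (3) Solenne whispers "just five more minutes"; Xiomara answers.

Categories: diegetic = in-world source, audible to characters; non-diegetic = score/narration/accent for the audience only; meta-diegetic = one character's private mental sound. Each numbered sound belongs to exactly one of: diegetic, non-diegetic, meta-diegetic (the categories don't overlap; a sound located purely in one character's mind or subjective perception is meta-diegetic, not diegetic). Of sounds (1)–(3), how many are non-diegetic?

1

(1) the caption isn't part of the story world, so neither is the sound tied to it → non-diegetic.
Sound (2): Solenne alone 'hears' it — an imagined sound, not present in the space, so meta-diegetic.
Sound (3): Solenne is a character speaking aloud in the scene, so diegetic.
Non-diegetic: (1) — that's 1.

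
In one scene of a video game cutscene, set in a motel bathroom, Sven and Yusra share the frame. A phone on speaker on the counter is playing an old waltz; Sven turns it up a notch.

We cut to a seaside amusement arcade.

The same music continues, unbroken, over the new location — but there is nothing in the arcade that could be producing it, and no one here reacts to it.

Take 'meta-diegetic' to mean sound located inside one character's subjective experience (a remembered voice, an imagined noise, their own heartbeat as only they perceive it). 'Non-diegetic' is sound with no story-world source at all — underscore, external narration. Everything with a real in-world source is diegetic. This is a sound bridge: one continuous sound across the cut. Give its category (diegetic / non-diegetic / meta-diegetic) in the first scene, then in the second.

Scene one: a phone on speaker is an on-screen source and Sven reacts to it → diegetic.
Scene two: there is no source in the arcade and no one hears it — it's now underscore → non-diegetic.

diegetic, non-diegetic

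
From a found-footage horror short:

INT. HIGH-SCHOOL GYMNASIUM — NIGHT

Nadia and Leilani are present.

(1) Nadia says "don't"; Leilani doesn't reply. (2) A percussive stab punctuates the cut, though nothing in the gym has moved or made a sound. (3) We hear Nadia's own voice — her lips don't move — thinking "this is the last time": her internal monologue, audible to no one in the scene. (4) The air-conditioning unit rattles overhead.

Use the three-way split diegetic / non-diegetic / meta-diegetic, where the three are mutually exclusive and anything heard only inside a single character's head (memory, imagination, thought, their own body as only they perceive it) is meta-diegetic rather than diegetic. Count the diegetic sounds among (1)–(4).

(1) spoken by a character present in the story world → diegetic.
(2) is non-diegetic: an editorial stinger — it belongs to the cut, not the story world.
(3) is meta-diegetic: internal monologue — inside Nadia's mind, not spoken into the scene.
Sound (4): it's the actual ambient sound of the location, so diegetic.
So 2 of the 4 are diegetic: (1), (4).

2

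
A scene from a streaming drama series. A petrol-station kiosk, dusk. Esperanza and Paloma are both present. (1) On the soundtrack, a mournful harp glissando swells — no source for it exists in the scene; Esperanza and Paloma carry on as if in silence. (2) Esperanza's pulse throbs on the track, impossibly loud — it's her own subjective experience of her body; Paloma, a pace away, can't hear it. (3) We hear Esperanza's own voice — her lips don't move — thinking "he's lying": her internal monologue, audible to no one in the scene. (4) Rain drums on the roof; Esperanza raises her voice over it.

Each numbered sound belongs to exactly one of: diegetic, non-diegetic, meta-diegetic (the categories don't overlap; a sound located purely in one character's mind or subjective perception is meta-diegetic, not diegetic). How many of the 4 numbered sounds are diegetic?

1

Sound (1): nothing in the kiosk produces it and the characters don't hear it — pure soundtrack, so non-diegetic.
Sound (2): it's Esperanza's internal bodily sensation rendered as sound; only Esperanza 'hears' it, so meta-diegetic.
Sound (3): it's Esperanza's unspoken thought, heard only by the audience via her subjectivity, so meta-diegetic.
Sound (4): it's the actual ambient sound of the location, so diegetic.
Diegetic: (4) — that's 1.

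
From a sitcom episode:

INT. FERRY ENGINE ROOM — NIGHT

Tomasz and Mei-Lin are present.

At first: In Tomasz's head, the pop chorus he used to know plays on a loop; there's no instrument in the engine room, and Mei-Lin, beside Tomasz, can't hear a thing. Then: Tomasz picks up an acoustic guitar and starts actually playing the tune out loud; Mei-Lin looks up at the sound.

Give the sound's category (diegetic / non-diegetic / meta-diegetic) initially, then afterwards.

Initially: the tune exists only as Tomasz's private memory; Mei-Lin can't hear it → meta-diegetic.
Afterwards: Tomasz is now producing it live on an acoustic guitar, in the room, and Mei-Lin hears it → diegetic.

meta-diegetic, diegetic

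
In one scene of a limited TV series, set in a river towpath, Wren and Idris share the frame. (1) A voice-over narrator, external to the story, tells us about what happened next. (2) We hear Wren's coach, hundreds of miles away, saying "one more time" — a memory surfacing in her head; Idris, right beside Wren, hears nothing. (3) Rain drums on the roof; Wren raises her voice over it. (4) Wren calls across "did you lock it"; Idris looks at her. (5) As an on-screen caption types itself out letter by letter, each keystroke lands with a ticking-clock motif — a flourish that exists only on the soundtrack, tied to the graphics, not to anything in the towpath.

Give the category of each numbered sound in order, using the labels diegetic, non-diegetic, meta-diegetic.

Sound (1): commentary laid over the scene from outside the fiction, so non-diegetic.
(2) is meta-diegetic: a remembered line, private to Wren — not present in the room, not audible to Idris.
(3) is diegetic: rain is part of the location's real environment.
Sound (4): on-screen dialogue — Wren speaks and Idris is there to hear, so diegetic.
(5) is non-diegetic: sound married to a title/caption — outside the diegesis by definition.

non-diegetic, meta-diegetic, diegetic, diegetic, non-diegetic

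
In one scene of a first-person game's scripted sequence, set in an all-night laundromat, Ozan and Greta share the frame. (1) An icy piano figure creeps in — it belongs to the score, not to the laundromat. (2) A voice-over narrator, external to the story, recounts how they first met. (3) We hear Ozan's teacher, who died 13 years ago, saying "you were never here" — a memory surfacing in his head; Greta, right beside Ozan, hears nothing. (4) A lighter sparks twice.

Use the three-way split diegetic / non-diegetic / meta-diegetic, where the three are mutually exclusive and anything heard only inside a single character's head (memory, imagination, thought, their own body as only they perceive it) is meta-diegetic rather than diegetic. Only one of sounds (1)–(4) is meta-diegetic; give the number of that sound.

(1) score with no on-screen or off-screen source; it exists for the audience alone → non-diegetic.
(2) is non-diegetic: the narrator exists outside the story world, addressing only the audience.
Sound (3): it's Ozan's recollection rendered as sound; the other character can't hear it, so meta-diegetic.
Sound (4): an in-world source (a lighter); characters could hear it, so diegetic.
Only (3) is meta-diegetic.

3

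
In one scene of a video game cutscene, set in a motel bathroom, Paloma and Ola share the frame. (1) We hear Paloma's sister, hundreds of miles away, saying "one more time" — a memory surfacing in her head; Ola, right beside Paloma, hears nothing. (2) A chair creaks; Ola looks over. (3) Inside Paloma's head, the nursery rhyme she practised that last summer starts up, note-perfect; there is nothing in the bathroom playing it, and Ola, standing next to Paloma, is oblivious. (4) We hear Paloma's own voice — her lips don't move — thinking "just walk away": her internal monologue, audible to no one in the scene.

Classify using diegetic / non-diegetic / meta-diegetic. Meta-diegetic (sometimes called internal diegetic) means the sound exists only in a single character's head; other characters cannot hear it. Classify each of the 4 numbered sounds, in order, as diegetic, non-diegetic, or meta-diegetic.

meta-diegetic, diegetic, meta-diegetic, meta-diegetic

(1) is meta-diegetic: a remembered line, private to Paloma — not present in the room, not audible to Ola.
(2) an in-world source (a chair); characters could hear it → diegetic.
(3) is meta-diegetic: it lives in Paloma's subjectivity, not in the bathroom.
(4) it's Paloma's unspoken thought, heard only by the audience via her subjectivity → meta-diegetic.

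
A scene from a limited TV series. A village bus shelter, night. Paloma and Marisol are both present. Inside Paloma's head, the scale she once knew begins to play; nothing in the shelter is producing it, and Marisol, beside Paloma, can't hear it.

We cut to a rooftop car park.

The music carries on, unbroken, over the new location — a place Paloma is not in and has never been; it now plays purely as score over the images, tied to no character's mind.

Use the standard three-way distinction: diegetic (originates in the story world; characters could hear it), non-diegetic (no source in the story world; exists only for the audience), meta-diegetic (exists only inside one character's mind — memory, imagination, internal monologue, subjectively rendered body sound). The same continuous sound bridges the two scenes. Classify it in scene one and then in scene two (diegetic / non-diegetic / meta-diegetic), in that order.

Scene one: the music exists only inside Paloma's mind; Marisol can't hear it → meta-diegetic.
Scene two: it's detached from Paloma entirely and plays over unrelated images with no in-world source — conventional underscore → non-diegetic.

meta-diegetic, non-diegetic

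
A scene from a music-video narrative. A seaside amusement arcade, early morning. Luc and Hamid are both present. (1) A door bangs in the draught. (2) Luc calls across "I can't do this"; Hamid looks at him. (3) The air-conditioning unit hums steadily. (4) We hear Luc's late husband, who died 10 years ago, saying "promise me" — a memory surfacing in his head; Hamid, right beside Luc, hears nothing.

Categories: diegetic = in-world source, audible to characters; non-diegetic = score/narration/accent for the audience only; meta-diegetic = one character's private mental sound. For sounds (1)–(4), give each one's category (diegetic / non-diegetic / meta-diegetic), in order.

diegetic, diegetic, diegetic, meta-diegetic

(1) is diegetic: an in-world source (a door); characters could hear it.
Sound (2): Luc is a character speaking aloud in the scene, so diegetic.
Sound (3): ambient/room sound belonging to the story's physical space, so diegetic.
(4) a remembered line, private to Luc — not present in the room, not audible to Hamid → meta-diegetic.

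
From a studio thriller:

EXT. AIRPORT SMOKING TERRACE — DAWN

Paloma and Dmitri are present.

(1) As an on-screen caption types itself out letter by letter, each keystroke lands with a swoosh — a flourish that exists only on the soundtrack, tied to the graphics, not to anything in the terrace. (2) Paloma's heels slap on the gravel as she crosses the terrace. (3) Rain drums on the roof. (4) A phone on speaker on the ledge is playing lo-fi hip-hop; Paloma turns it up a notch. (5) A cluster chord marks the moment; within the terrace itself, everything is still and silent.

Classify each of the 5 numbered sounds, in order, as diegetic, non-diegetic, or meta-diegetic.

non-diegetic, diegetic, diegetic, diegetic, non-diegetic

Sound (1): the caption isn't part of the story world, so neither is the sound tied to it, so non-diegetic.
(2) is diegetic: a character's body making contact with the set — an in-world sound.
(3) is diegetic: it's the actual ambient sound of the location.
(4) a phone on speaker is a physical source in the scene and Paloma reacts to it → diegetic.
(5) is non-diegetic: an editorial stinger — it belongs to the cut, not the story world.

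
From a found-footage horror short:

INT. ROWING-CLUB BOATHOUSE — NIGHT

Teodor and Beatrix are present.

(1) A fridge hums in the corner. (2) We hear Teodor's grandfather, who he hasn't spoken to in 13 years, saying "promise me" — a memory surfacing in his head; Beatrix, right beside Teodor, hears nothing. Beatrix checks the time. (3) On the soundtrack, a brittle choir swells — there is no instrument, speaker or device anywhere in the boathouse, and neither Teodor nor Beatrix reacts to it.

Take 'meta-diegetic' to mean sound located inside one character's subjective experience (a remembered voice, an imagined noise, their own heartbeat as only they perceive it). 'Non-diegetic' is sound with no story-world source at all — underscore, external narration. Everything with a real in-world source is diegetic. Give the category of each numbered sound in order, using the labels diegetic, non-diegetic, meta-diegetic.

Sound (1): it's the actual ambient sound of the location, so diegetic.
(2) a remembered line, private to Teodor — not present in the room, not audible to Beatrix → meta-diegetic.
(3) is non-diegetic: it has no source in the story world and no character can hear it — it's underscore.

diegetic, meta-diegetic, non-diegetic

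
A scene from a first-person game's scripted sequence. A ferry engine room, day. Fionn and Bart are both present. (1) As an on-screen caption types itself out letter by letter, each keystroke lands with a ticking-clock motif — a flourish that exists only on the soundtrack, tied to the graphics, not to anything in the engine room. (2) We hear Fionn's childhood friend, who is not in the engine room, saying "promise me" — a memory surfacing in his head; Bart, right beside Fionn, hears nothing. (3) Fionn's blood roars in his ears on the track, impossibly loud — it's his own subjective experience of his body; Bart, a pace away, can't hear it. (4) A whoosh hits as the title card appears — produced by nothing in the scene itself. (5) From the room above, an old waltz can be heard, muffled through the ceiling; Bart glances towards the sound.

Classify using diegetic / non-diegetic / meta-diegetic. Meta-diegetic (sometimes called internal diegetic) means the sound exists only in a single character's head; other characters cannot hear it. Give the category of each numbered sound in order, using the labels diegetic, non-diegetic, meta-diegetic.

(1) sound married to a title/caption — outside the diegesis by definition → non-diegetic.
(2) is meta-diegetic: a remembered line, private to Fionn — not present in the room, not audible to Bart.
(3) is meta-diegetic: point-of-audition from inside Fionn's body; not a sound in the room.
(4) an editorial stinger — it belongs to the cut, not the story world → non-diegetic.
(5) is diegetic: the music has an off-screen but real-world source and a character hears it.

non-diegetic, meta-diegetic, meta-diegetic, non-diegetic, diegetic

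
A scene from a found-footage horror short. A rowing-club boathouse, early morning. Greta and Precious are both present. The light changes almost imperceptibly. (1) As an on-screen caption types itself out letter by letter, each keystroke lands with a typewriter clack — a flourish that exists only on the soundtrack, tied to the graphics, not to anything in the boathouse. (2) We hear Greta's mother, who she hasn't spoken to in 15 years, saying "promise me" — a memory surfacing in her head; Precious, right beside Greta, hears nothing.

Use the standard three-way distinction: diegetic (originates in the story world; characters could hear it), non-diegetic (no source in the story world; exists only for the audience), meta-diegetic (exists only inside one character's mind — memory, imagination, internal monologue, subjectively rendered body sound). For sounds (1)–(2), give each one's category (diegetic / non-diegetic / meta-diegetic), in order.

(1) sound married to a title/caption — outside the diegesis by definition → non-diegetic.
(2) is meta-diegetic: a remembered line, private to Greta — not present in the room, not audible to Precious.

non-diegetic, meta-diegetic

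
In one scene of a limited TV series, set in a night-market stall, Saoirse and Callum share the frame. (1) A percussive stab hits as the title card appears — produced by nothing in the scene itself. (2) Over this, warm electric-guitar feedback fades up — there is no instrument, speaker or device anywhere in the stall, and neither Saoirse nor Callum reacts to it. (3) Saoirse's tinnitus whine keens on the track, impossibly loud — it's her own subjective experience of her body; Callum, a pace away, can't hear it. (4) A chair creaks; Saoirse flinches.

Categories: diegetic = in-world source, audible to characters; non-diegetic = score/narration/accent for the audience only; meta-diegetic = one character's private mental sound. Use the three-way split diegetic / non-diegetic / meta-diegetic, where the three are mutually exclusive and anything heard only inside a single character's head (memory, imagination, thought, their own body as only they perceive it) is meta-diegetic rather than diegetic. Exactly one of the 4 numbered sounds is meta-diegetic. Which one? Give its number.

3

Sound (1): nothing in the scene produces it; it's an accent added for the audience, so non-diegetic.
(2) is non-diegetic: score with no on-screen or off-screen source; it exists for the audience alone.
Sound (3): point-of-audition from inside Saoirse's body; not a sound in the room, so meta-diegetic.
(4) is diegetic: a chair is a real object/event in the scene's world.
Only (3) is meta-diegetic.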